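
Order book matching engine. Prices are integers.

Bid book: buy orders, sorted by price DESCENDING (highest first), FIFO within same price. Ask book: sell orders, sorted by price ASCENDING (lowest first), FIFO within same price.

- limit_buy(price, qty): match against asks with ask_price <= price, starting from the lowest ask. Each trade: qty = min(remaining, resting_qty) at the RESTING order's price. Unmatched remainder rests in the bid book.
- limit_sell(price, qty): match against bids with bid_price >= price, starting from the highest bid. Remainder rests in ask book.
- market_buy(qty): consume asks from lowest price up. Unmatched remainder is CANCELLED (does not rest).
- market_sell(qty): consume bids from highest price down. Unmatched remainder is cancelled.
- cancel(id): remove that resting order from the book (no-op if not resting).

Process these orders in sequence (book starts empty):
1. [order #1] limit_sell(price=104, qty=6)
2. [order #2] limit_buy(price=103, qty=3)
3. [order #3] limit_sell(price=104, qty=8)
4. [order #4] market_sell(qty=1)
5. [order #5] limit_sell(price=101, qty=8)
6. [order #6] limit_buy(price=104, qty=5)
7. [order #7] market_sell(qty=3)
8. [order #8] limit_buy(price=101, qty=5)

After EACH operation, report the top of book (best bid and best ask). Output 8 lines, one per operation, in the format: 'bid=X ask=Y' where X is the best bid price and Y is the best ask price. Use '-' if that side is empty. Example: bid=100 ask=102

After op 1 [order #1] limit_sell(price=104, qty=6): fills=none; bids=[-] asks=[#1:6@104]
After op 2 [order #2] limit_buy(price=103, qty=3): fills=none; bids=[#2:3@103] asks=[#1:6@104]
After op 3 [order #3] limit_sell(price=104, qty=8): fills=none; bids=[#2:3@103] asks=[#1:6@104 #3:8@104]
After op 4 [order #4] market_sell(qty=1): fills=#2x#4:1@103; bids=[#2:2@103] asks=[#1:6@104 #3:8@104]
After op 5 [order #5] limit_sell(price=101, qty=8): fills=#2x#5:2@103; bids=[-] asks=[#5:6@101 #1:6@104 #3:8@104]
After op 6 [order #6] limit_buy(price=104, qty=5): fills=#6x#5:5@101; bids=[-] asks=[#5:1@101 #1:6@104 #3:8@104]
After op 7 [order #7] market_sell(qty=3): fills=none; bids=[-] asks=[#5:1@101 #1:6@104 #3:8@104]
After op 8 [order #8] limit_buy(price=101, qty=5): fills=#8x#5:1@101; bids=[#8:4@101] asks=[#1:6@104 #3:8@104]

Answer: bid=- ask=104
bid=103 ask=104
bid=103 ask=104
bid=103 ask=104
bid=- ask=101
bid=- ask=101
bid=- ask=101
bid=101 ask=104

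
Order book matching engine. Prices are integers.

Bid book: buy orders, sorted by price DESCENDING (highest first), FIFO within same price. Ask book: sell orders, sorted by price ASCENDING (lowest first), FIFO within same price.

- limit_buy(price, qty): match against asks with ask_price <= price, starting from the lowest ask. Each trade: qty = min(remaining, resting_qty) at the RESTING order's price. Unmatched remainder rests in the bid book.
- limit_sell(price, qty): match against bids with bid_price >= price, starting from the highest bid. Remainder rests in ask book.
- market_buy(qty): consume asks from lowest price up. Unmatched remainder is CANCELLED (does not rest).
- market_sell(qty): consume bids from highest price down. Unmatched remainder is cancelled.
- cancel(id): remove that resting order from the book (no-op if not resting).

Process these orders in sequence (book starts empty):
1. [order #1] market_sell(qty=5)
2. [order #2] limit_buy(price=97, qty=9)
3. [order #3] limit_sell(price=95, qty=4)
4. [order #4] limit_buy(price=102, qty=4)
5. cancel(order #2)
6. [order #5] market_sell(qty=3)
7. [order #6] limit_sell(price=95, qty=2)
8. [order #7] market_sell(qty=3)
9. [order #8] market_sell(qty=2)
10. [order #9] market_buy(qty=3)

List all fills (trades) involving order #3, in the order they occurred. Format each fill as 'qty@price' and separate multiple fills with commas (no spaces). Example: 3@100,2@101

Answer: 4@97

Derivation:
After op 1 [order #1] market_sell(qty=5): fills=none; bids=[-] asks=[-]
After op 2 [order #2] limit_buy(price=97, qty=9): fills=none; bids=[#2:9@97] asks=[-]
After op 3 [order #3] limit_sell(price=95, qty=4): fills=#2x#3:4@97; bids=[#2:5@97] asks=[-]
After op 4 [order #4] limit_buy(price=102, qty=4): fills=none; bids=[#4:4@102 #2:5@97] asks=[-]
After op 5 cancel(order #2): fills=none; bids=[#4:4@102] asks=[-]
After op 6 [order #5] market_sell(qty=3): fills=#4x#5:3@102; bids=[#4:1@102] asks=[-]
After op 7 [order #6] limit_sell(price=95, qty=2): fills=#4x#6:1@102; bids=[-] asks=[#6:1@95]
After op 8 [order #7] market_sell(qty=3): fills=none; bids=[-] asks=[#6:1@95]
After op 9 [order #8] market_sell(qty=2): fills=none; bids=[-] asks=[#6:1@95]
After op 10 [order #9] market_buy(qty=3): fills=#9x#6:1@95; bids=[-] asks=[-]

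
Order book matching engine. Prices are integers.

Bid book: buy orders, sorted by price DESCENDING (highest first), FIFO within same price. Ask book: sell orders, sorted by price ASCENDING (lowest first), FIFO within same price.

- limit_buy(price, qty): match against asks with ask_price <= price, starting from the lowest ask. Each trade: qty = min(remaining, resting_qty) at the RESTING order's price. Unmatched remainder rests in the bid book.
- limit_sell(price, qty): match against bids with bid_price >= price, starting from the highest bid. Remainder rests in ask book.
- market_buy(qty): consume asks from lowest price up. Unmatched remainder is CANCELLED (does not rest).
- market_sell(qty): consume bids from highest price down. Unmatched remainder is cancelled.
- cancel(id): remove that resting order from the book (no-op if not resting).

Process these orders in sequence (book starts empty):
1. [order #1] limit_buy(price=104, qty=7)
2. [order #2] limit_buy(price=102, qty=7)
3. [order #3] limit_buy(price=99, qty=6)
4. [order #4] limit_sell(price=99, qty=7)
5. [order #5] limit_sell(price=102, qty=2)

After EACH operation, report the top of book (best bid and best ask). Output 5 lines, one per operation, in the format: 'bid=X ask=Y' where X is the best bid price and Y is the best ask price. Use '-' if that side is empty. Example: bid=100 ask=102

Answer: bid=104 ask=-
bid=104 ask=-
bid=104 ask=-
bid=102 ask=-
bid=102 ask=-

Derivation:
After op 1 [order #1] limit_buy(price=104, qty=7): fills=none; bids=[#1:7@104] asks=[-]
After op 2 [order #2] limit_buy(price=102, qty=7): fills=none; bids=[#1:7@104 #2:7@102] asks=[-]
After op 3 [order #3] limit_buy(price=99, qty=6): fills=none; bids=[#1:7@104 #2:7@102 #3:6@99] asks=[-]
After op 4 [order #4] limit_sell(price=99, qty=7): fills=#1x#4:7@104; bids=[#2:7@102 #3:6@99] asks=[-]
After op 5 [order #5] limit_sell(price=102, qty=2): fills=#2x#5:2@102; bids=[#2:5@102 #3:6@99] asks=[-]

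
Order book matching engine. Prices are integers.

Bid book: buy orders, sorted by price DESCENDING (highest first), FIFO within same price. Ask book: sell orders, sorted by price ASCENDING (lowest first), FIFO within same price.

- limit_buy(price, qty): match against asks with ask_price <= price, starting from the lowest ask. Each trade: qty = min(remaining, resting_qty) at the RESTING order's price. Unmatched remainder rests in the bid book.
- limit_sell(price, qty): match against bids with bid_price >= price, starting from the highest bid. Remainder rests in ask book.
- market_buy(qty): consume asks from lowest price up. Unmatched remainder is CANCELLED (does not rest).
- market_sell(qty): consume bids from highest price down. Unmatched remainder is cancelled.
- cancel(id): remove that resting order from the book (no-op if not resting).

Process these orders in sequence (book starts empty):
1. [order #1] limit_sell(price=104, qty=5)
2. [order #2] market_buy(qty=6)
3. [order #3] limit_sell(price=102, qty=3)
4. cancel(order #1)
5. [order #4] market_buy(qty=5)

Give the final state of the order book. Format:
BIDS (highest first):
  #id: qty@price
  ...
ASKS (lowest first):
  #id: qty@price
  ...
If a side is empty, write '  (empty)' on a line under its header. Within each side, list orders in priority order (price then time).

After op 1 [order #1] limit_sell(price=104, qty=5): fills=none; bids=[-] asks=[#1:5@104]
After op 2 [order #2] market_buy(qty=6): fills=#2x#1:5@104; bids=[-] asks=[-]
After op 3 [order #3] limit_sell(price=102, qty=3): fills=none; bids=[-] asks=[#3:3@102]
After op 4 cancel(order #1): fills=none; bids=[-] asks=[#3:3@102]
After op 5 [order #4] market_buy(qty=5): fills=#4x#3:3@102; bids=[-] asks=[-]

Answer: BIDS (highest first):
  (empty)
ASKS (lowest first):
  (empty)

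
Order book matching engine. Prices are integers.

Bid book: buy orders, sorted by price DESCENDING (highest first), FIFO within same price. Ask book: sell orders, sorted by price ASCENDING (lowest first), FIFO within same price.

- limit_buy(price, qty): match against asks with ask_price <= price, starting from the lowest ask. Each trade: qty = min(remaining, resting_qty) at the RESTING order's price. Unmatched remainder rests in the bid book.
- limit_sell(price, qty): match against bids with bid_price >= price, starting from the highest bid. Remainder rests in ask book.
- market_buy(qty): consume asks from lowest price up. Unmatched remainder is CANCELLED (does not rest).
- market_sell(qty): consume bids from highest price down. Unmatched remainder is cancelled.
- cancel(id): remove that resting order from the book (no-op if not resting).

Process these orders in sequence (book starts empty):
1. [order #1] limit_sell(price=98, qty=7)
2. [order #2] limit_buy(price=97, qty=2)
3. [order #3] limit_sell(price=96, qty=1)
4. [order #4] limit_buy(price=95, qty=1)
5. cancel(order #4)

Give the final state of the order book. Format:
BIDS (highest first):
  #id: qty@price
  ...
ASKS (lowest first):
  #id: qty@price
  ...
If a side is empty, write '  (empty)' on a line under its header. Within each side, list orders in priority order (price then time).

Answer: BIDS (highest first):
  #2: 1@97
ASKS (lowest first):
  #1: 7@98

Derivation:
After op 1 [order #1] limit_sell(price=98, qty=7): fills=none; bids=[-] asks=[#1:7@98]
After op 2 [order #2] limit_buy(price=97, qty=2): fills=none; bids=[#2:2@97] asks=[#1:7@98]
After op 3 [order #3] limit_sell(price=96, qty=1): fills=#2x#3:1@97; bids=[#2:1@97] asks=[#1:7@98]
After op 4 [order #4] limit_buy(price=95, qty=1): fills=none; bids=[#2:1@97 #4:1@95] asks=[#1:7@98]
After op 5 cancel(order #4): fills=none; bids=[#2:1@97] asks=[#1:7@98]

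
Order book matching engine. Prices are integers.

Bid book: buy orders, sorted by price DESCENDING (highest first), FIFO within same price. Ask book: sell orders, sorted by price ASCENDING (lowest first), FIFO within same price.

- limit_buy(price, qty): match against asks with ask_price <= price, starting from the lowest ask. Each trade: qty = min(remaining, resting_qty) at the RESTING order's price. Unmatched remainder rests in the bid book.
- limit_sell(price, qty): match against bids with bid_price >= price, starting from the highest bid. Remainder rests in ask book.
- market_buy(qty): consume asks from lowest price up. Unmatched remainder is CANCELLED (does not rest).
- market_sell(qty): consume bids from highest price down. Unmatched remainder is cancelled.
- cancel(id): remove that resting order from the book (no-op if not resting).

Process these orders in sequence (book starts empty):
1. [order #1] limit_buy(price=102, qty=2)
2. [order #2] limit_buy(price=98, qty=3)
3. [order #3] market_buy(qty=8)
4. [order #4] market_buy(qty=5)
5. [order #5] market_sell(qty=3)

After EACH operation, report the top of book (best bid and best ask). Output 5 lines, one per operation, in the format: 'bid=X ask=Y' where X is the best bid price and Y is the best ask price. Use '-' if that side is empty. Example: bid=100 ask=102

After op 1 [order #1] limit_buy(price=102, qty=2): fills=none; bids=[#1:2@102] asks=[-]
After op 2 [order #2] limit_buy(price=98, qty=3): fills=none; bids=[#1:2@102 #2:3@98] asks=[-]
After op 3 [order #3] market_buy(qty=8): fills=none; bids=[#1:2@102 #2:3@98] asks=[-]
After op 4 [order #4] market_buy(qty=5): fills=none; bids=[#1:2@102 #2:3@98] asks=[-]
After op 5 [order #5] market_sell(qty=3): fills=#1x#5:2@102 #2x#5:1@98; bids=[#2:2@98] asks=[-]

Answer: bid=102 ask=-
bid=102 ask=-
bid=102 ask=-
bid=102 ask=-
bid=98 ask=-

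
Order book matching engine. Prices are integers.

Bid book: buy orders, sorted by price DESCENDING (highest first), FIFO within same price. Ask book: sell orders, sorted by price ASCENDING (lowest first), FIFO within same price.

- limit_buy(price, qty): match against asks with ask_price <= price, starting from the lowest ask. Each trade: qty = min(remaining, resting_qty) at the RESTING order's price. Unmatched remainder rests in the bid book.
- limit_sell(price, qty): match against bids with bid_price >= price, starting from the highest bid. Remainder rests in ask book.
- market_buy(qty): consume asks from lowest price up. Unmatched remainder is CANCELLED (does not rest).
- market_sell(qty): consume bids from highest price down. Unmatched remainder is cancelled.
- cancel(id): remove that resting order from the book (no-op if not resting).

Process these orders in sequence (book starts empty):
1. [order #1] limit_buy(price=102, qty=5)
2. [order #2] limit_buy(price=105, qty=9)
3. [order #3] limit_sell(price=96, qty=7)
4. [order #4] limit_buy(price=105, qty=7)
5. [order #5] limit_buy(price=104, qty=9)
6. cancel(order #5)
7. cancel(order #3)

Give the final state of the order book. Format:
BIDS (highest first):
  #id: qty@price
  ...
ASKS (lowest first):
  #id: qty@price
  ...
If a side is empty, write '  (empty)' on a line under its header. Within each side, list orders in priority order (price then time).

After op 1 [order #1] limit_buy(price=102, qty=5): fills=none; bids=[#1:5@102] asks=[-]
After op 2 [order #2] limit_buy(price=105, qty=9): fills=none; bids=[#2:9@105 #1:5@102] asks=[-]
After op 3 [order #3] limit_sell(price=96, qty=7): fills=#2x#3:7@105; bids=[#2:2@105 #1:5@102] asks=[-]
After op 4 [order #4] limit_buy(price=105, qty=7): fills=none; bids=[#2:2@105 #4:7@105 #1:5@102] asks=[-]
After op 5 [order #5] limit_buy(price=104, qty=9): fills=none; bids=[#2:2@105 #4:7@105 #5:9@104 #1:5@102] asks=[-]
After op 6 cancel(order #5): fills=none; bids=[#2:2@105 #4:7@105 #1:5@102] asks=[-]
After op 7 cancel(order #3): fills=none; bids=[#2:2@105 #4:7@105 #1:5@102] asks=[-]

Answer: BIDS (highest first):
  #2: 2@105
  #4: 7@105
  #1: 5@102
ASKS (lowest first):
  (empty)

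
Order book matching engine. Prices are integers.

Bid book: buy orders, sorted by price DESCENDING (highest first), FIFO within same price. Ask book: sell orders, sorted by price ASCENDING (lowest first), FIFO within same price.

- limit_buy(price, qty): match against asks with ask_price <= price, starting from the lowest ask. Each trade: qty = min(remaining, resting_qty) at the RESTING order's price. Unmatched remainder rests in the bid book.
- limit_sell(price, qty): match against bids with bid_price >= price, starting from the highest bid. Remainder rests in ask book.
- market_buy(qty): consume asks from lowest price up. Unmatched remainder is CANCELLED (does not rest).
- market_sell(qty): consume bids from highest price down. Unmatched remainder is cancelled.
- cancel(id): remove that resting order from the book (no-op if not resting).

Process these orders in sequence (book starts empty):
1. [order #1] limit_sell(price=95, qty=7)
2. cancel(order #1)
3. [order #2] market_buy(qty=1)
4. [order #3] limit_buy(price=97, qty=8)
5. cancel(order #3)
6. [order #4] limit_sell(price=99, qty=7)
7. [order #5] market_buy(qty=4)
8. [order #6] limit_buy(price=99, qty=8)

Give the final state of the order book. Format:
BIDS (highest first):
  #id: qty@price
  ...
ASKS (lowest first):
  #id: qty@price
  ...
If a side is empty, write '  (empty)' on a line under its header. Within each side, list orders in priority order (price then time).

After op 1 [order #1] limit_sell(price=95, qty=7): fills=none; bids=[-] asks=[#1:7@95]
After op 2 cancel(order #1): fills=none; bids=[-] asks=[-]
After op 3 [order #2] market_buy(qty=1): fills=none; bids=[-] asks=[-]
After op 4 [order #3] limit_buy(price=97, qty=8): fills=none; bids=[#3:8@97] asks=[-]
After op 5 cancel(order #3): fills=none; bids=[-] asks=[-]
After op 6 [order #4] limit_sell(price=99, qty=7): fills=none; bids=[-] asks=[#4:7@99]
After op 7 [order #5] market_buy(qty=4): fills=#5x#4:4@99; bids=[-] asks=[#4:3@99]
After op 8 [order #6] limit_buy(price=99, qty=8): fills=#6x#4:3@99; bids=[#6:5@99] asks=[-]

Answer: BIDS (highest first):
  #6: 5@99
ASKS (lowest first):
  (empty)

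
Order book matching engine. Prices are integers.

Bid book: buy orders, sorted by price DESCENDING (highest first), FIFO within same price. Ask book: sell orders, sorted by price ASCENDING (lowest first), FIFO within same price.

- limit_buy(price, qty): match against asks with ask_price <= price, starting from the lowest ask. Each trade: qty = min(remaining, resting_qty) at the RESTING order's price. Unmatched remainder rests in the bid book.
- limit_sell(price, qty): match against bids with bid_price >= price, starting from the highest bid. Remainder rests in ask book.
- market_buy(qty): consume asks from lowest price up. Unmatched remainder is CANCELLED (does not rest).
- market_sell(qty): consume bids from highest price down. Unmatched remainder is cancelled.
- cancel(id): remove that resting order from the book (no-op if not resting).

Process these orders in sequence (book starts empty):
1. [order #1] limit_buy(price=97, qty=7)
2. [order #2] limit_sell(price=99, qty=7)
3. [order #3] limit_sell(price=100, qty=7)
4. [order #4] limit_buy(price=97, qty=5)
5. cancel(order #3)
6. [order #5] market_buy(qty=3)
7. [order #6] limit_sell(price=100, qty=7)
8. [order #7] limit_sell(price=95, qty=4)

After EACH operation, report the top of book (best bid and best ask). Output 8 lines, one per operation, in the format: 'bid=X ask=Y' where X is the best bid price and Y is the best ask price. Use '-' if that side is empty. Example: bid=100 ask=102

After op 1 [order #1] limit_buy(price=97, qty=7): fills=none; bids=[#1:7@97] asks=[-]
After op 2 [order #2] limit_sell(price=99, qty=7): fills=none; bids=[#1:7@97] asks=[#2:7@99]
After op 3 [order #3] limit_sell(price=100, qty=7): fills=none; bids=[#1:7@97] asks=[#2:7@99 #3:7@100]
After op 4 [order #4] limit_buy(price=97, qty=5): fills=none; bids=[#1:7@97 #4:5@97] asks=[#2:7@99 #3:7@100]
After op 5 cancel(order #3): fills=none; bids=[#1:7@97 #4:5@97] asks=[#2:7@99]
After op 6 [order #5] market_buy(qty=3): fills=#5x#2:3@99; bids=[#1:7@97 #4:5@97] asks=[#2:4@99]
After op 7 [order #6] limit_sell(price=100, qty=7): fills=none; bids=[#1:7@97 #4:5@97] asks=[#2:4@99 #6:7@100]
After op 8 [order #7] limit_sell(price=95, qty=4): fills=#1x#7:4@97; bids=[#1:3@97 #4:5@97] asks=[#2:4@99 #6:7@100]

Answer: bid=97 ask=-
bid=97 ask=99
bid=97 ask=99
bid=97 ask=99
bid=97 ask=99
bid=97 ask=99
bid=97 ask=99
bid=97 ask=99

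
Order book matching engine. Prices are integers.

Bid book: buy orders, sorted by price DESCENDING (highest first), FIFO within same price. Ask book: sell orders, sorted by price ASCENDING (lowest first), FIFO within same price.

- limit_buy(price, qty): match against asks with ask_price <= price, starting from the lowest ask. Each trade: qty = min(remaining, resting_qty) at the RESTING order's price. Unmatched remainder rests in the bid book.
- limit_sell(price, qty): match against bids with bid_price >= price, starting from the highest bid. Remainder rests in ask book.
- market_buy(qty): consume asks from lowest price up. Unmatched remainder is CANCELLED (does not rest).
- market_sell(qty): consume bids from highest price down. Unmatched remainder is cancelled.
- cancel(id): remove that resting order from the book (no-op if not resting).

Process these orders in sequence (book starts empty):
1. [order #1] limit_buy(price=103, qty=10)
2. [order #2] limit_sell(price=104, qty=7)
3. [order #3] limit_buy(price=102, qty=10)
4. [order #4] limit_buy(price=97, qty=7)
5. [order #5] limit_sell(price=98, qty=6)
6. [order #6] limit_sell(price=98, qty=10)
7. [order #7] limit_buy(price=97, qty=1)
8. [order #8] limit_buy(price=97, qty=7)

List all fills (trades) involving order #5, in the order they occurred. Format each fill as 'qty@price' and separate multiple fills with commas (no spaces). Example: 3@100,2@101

After op 1 [order #1] limit_buy(price=103, qty=10): fills=none; bids=[#1:10@103] asks=[-]
After op 2 [order #2] limit_sell(price=104, qty=7): fills=none; bids=[#1:10@103] asks=[#2:7@104]
After op 3 [order #3] limit_buy(price=102, qty=10): fills=none; bids=[#1:10@103 #3:10@102] asks=[#2:7@104]
After op 4 [order #4] limit_buy(price=97, qty=7): fills=none; bids=[#1:10@103 #3:10@102 #4:7@97] asks=[#2:7@104]
After op 5 [order #5] limit_sell(price=98, qty=6): fills=#1x#5:6@103; bids=[#1:4@103 #3:10@102 #4:7@97] asks=[#2:7@104]
After op 6 [order #6] limit_sell(price=98, qty=10): fills=#1x#6:4@103 #3x#6:6@102; bids=[#3:4@102 #4:7@97] asks=[#2:7@104]
After op 7 [order #7] limit_buy(price=97, qty=1): fills=none; bids=[#3:4@102 #4:7@97 #7:1@97] asks=[#2:7@104]
After op 8 [order #8] limit_buy(price=97, qty=7): fills=none; bids=[#3:4@102 #4:7@97 #7:1@97 #8:7@97] asks=[#2:7@104]

Answer: 6@103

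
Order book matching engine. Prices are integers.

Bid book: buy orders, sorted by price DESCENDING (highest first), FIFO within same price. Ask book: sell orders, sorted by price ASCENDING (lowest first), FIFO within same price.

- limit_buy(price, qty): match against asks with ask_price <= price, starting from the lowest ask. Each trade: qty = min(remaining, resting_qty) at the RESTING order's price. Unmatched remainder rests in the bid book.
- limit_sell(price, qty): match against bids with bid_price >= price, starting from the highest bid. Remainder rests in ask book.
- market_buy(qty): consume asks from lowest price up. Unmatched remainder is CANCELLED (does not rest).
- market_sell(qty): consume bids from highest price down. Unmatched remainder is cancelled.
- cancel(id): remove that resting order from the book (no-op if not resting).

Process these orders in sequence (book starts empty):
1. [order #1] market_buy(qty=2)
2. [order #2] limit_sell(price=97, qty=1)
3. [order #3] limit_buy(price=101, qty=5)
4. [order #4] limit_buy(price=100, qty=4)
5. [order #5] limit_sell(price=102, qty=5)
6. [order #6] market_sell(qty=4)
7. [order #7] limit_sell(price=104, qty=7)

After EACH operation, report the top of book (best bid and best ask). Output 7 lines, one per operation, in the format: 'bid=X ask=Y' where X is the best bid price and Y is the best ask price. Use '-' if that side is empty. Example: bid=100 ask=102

After op 1 [order #1] market_buy(qty=2): fills=none; bids=[-] asks=[-]
After op 2 [order #2] limit_sell(price=97, qty=1): fills=none; bids=[-] asks=[#2:1@97]
After op 3 [order #3] limit_buy(price=101, qty=5): fills=#3x#2:1@97; bids=[#3:4@101] asks=[-]
After op 4 [order #4] limit_buy(price=100, qty=4): fills=none; bids=[#3:4@101 #4:4@100] asks=[-]
After op 5 [order #5] limit_sell(price=102, qty=5): fills=none; bids=[#3:4@101 #4:4@100] asks=[#5:5@102]
After op 6 [order #6] market_sell(qty=4): fills=#3x#6:4@101; bids=[#4:4@100] asks=[#5:5@102]
After op 7 [order #7] limit_sell(price=104, qty=7): fills=none; bids=[#4:4@100] asks=[#5:5@102 #7:7@104]

Answer: bid=- ask=-
bid=- ask=97
bid=101 ask=-
bid=101 ask=-
bid=101 ask=102
bid=100 ask=102
bid=100 ask=102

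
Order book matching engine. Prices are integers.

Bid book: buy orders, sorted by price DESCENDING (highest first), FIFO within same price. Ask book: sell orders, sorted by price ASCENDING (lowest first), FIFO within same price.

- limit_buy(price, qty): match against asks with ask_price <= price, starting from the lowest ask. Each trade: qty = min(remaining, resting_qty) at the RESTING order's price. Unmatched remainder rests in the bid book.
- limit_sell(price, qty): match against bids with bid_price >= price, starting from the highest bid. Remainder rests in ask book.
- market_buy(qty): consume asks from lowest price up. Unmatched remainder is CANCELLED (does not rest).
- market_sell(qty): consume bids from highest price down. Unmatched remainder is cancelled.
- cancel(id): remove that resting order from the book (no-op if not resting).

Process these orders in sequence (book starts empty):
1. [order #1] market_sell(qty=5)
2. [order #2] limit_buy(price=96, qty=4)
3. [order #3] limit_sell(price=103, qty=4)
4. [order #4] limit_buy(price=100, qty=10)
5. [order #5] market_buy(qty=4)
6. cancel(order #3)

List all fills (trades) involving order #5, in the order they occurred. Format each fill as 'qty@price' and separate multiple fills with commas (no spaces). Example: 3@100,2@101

After op 1 [order #1] market_sell(qty=5): fills=none; bids=[-] asks=[-]
After op 2 [order #2] limit_buy(price=96, qty=4): fills=none; bids=[#2:4@96] asks=[-]
After op 3 [order #3] limit_sell(price=103, qty=4): fills=none; bids=[#2:4@96] asks=[#3:4@103]
After op 4 [order #4] limit_buy(price=100, qty=10): fills=none; bids=[#4:10@100 #2:4@96] asks=[#3:4@103]
After op 5 [order #5] market_buy(qty=4): fills=#5x#3:4@103; bids=[#4:10@100 #2:4@96] asks=[-]
After op 6 cancel(order #3): fills=none; bids=[#4:10@100 #2:4@96] asks=[-]

Answer: 4@103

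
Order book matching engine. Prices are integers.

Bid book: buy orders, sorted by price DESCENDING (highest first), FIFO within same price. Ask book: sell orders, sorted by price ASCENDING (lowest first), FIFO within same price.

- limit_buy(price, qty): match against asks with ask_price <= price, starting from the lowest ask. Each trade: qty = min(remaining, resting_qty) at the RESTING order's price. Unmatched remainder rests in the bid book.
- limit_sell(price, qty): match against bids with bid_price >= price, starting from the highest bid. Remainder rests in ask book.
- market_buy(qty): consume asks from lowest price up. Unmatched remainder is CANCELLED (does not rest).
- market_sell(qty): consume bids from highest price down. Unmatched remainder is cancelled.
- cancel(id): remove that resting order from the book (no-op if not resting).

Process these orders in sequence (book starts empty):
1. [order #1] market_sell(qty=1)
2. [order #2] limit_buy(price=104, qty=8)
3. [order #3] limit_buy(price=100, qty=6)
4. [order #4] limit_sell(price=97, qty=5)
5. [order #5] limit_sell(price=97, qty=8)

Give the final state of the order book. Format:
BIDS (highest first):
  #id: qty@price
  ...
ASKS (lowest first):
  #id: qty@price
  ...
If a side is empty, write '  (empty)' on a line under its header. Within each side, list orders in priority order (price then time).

Answer: BIDS (highest first):
  #3: 1@100
ASKS (lowest first):
  (empty)

Derivation:
After op 1 [order #1] market_sell(qty=1): fills=none; bids=[-] asks=[-]
After op 2 [order #2] limit_buy(price=104, qty=8): fills=none; bids=[#2:8@104] asks=[-]
After op 3 [order #3] limit_buy(price=100, qty=6): fills=none; bids=[#2:8@104 #3:6@100] asks=[-]
After op 4 [order #4] limit_sell(price=97, qty=5): fills=#2x#4:5@104; bids=[#2:3@104 #3:6@100] asks=[-]
After op 5 [order #5] limit_sell(price=97, qty=8): fills=#2x#5:3@104 #3x#5:5@100; bids=[#3:1@100] asks=[-]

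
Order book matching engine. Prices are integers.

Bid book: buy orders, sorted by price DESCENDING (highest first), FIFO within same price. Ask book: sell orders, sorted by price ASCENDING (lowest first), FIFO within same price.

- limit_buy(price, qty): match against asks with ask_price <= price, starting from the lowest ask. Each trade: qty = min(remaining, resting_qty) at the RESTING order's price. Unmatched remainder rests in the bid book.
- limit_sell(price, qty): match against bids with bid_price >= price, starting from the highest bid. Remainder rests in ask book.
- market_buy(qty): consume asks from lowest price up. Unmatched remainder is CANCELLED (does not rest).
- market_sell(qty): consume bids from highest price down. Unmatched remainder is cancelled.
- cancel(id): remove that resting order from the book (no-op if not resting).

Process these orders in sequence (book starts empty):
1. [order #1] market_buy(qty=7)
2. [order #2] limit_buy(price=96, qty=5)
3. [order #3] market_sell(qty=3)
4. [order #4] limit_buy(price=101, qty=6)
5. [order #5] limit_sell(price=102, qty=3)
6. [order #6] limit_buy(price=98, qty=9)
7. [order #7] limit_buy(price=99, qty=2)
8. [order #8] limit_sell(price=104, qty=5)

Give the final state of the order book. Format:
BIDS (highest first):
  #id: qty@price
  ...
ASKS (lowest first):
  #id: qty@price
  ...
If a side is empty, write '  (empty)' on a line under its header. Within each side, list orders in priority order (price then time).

After op 1 [order #1] market_buy(qty=7): fills=none; bids=[-] asks=[-]
After op 2 [order #2] limit_buy(price=96, qty=5): fills=none; bids=[#2:5@96] asks=[-]
After op 3 [order #3] market_sell(qty=3): fills=#2x#3:3@96; bids=[#2:2@96] asks=[-]
After op 4 [order #4] limit_buy(price=101, qty=6): fills=none; bids=[#4:6@101 #2:2@96] asks=[-]
After op 5 [order #5] limit_sell(price=102, qty=3): fills=none; bids=[#4:6@101 #2:2@96] asks=[#5:3@102]
After op 6 [order #6] limit_buy(price=98, qty=9): fills=none; bids=[#4:6@101 #6:9@98 #2:2@96] asks=[#5:3@102]
After op 7 [order #7] limit_buy(price=99, qty=2): fills=none; bids=[#4:6@101 #7:2@99 #6:9@98 #2:2@96] asks=[#5:3@102]
After op 8 [order #8] limit_sell(price=104, qty=5): fills=none; bids=[#4:6@101 #7:2@99 #6:9@98 #2:2@96] asks=[#5:3@102 #8:5@104]

Answer: BIDS (highest first):
  #4: 6@101
  #7: 2@99
  #6: 9@98
  #2: 2@96
ASKS (lowest first):
  #5: 3@102
  #8: 5@104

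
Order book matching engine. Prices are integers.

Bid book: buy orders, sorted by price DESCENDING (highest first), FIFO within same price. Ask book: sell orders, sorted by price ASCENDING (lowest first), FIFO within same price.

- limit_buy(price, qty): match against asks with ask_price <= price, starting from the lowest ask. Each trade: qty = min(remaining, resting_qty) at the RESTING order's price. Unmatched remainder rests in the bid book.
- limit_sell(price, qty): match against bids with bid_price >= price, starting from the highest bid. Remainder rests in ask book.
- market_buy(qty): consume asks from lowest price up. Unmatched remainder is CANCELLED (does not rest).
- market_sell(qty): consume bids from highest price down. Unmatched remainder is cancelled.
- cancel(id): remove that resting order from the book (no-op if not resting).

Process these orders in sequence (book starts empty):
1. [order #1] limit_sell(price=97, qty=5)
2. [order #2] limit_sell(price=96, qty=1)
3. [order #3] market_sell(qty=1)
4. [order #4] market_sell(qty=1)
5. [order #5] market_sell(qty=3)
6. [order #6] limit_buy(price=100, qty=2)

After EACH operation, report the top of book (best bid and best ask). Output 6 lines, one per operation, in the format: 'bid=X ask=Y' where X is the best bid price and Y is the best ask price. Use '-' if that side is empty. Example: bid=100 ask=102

After op 1 [order #1] limit_sell(price=97, qty=5): fills=none; bids=[-] asks=[#1:5@97]
After op 2 [order #2] limit_sell(price=96, qty=1): fills=none; bids=[-] asks=[#2:1@96 #1:5@97]
After op 3 [order #3] market_sell(qty=1): fills=none; bids=[-] asks=[#2:1@96 #1:5@97]
After op 4 [order #4] market_sell(qty=1): fills=none; bids=[-] asks=[#2:1@96 #1:5@97]
After op 5 [order #5] market_sell(qty=3): fills=none; bids=[-] asks=[#2:1@96 #1:5@97]
After op 6 [order #6] limit_buy(price=100, qty=2): fills=#6x#2:1@96 #6x#1:1@97; bids=[-] asks=[#1:4@97]

Answer: bid=- ask=97
bid=- ask=96
bid=- ask=96
bid=- ask=96
bid=- ask=96
bid=- ask=97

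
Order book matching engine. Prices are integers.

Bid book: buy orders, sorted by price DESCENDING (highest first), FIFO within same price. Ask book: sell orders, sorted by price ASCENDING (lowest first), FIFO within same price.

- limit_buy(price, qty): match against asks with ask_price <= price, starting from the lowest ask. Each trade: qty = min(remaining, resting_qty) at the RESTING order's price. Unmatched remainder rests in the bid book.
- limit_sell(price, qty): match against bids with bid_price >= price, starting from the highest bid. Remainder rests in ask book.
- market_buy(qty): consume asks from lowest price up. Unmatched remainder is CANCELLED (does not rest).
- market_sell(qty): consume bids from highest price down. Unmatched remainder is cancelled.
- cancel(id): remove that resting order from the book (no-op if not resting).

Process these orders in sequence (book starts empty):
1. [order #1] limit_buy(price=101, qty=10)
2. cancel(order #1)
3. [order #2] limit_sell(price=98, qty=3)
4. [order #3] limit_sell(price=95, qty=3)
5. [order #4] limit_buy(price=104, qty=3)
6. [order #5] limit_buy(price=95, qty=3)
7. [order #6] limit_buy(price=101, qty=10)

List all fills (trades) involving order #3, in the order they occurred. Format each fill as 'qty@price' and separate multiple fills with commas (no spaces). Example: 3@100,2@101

After op 1 [order #1] limit_buy(price=101, qty=10): fills=none; bids=[#1:10@101] asks=[-]
After op 2 cancel(order #1): fills=none; bids=[-] asks=[-]
After op 3 [order #2] limit_sell(price=98, qty=3): fills=none; bids=[-] asks=[#2:3@98]
After op 4 [order #3] limit_sell(price=95, qty=3): fills=none; bids=[-] asks=[#3:3@95 #2:3@98]
After op 5 [order #4] limit_buy(price=104, qty=3): fills=#4x#3:3@95; bids=[-] asks=[#2:3@98]
After op 6 [order #5] limit_buy(price=95, qty=3): fills=none; bids=[#5:3@95] asks=[#2:3@98]
After op 7 [order #6] limit_buy(price=101, qty=10): fills=#6x#2:3@98; bids=[#6:7@101 #5:3@95] asks=[-]

Answer: 3@95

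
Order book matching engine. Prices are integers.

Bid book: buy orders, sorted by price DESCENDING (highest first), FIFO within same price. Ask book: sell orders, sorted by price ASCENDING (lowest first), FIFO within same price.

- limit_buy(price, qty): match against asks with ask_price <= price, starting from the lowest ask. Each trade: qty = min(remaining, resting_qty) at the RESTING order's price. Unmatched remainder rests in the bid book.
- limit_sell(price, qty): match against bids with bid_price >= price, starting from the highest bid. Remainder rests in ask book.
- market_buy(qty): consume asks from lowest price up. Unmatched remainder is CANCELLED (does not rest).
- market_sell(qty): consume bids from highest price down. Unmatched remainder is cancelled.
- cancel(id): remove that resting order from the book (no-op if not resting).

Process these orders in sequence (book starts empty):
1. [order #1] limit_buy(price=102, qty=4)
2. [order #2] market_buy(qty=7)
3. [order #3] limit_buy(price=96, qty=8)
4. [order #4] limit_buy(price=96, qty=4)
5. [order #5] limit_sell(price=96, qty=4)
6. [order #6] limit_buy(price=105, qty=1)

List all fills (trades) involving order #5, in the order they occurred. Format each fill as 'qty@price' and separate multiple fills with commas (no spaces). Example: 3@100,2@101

After op 1 [order #1] limit_buy(price=102, qty=4): fills=none; bids=[#1:4@102] asks=[-]
After op 2 [order #2] market_buy(qty=7): fills=none; bids=[#1:4@102] asks=[-]
After op 3 [order #3] limit_buy(price=96, qty=8): fills=none; bids=[#1:4@102 #3:8@96] asks=[-]
After op 4 [order #4] limit_buy(price=96, qty=4): fills=none; bids=[#1:4@102 #3:8@96 #4:4@96] asks=[-]
After op 5 [order #5] limit_sell(price=96, qty=4): fills=#1x#5:4@102; bids=[#3:8@96 #4:4@96] asks=[-]
After op 6 [order #6] limit_buy(price=105, qty=1): fills=none; bids=[#6:1@105 #3:8@96 #4:4@96] asks=[-]

Answer: 4@102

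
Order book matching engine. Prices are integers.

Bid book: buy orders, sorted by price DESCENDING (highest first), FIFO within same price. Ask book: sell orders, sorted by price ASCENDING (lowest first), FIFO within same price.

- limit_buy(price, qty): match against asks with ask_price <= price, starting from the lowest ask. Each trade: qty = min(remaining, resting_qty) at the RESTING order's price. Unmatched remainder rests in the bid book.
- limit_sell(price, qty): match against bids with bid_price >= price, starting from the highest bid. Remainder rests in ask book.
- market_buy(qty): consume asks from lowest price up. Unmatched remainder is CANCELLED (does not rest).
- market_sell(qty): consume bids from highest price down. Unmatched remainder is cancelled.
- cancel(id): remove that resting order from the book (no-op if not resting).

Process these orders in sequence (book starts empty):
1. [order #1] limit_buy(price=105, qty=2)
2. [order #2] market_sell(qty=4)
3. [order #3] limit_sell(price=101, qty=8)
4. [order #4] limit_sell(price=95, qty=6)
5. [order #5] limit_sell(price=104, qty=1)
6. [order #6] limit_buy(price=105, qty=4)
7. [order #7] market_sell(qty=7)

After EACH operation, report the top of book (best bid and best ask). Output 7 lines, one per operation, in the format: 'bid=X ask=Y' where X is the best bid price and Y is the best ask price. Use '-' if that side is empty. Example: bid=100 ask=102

Answer: bid=105 ask=-
bid=- ask=-
bid=- ask=101
bid=- ask=95
bid=- ask=95
bid=- ask=95
bid=- ask=95

Derivation:
After op 1 [order #1] limit_buy(price=105, qty=2): fills=none; bids=[#1:2@105] asks=[-]
After op 2 [order #2] market_sell(qty=4): fills=#1x#2:2@105; bids=[-] asks=[-]
After op 3 [order #3] limit_sell(price=101, qty=8): fills=none; bids=[-] asks=[#3:8@101]
After op 4 [order #4] limit_sell(price=95, qty=6): fills=none; bids=[-] asks=[#4:6@95 #3:8@101]
After op 5 [order #5] limit_sell(price=104, qty=1): fills=none; bids=[-] asks=[#4:6@95 #3:8@101 #5:1@104]
After op 6 [order #6] limit_buy(price=105, qty=4): fills=#6x#4:4@95; bids=[-] asks=[#4:2@95 #3:8@101 #5:1@104]
After op 7 [order #7] market_sell(qty=7): fills=none; bids=[-] asks=[#4:2@95 #3:8@101 #5:1@104]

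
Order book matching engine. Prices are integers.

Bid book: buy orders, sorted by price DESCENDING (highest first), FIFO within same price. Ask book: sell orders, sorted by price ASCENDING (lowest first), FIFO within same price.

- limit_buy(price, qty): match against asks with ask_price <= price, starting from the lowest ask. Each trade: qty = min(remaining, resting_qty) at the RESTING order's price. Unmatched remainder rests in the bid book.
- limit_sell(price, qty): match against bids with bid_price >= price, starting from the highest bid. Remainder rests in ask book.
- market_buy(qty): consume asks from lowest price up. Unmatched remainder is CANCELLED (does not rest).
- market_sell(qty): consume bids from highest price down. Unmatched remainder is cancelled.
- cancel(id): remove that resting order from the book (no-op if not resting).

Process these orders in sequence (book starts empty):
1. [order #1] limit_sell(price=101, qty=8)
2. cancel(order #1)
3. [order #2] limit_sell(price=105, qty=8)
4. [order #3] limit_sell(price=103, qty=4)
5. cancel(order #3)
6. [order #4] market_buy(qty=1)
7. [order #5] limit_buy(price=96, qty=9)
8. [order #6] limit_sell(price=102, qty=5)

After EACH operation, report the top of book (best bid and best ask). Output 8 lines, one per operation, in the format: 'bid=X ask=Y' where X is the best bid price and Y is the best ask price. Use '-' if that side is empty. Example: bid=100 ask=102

Answer: bid=- ask=101
bid=- ask=-
bid=- ask=105
bid=- ask=103
bid=- ask=105
bid=- ask=105
bid=96 ask=105
bid=96 ask=102

Derivation:
After op 1 [order #1] limit_sell(price=101, qty=8): fills=none; bids=[-] asks=[#1:8@101]
After op 2 cancel(order #1): fills=none; bids=[-] asks=[-]
After op 3 [order #2] limit_sell(price=105, qty=8): fills=none; bids=[-] asks=[#2:8@105]
After op 4 [order #3] limit_sell(price=103, qty=4): fills=none; bids=[-] asks=[#3:4@103 #2:8@105]
After op 5 cancel(order #3): fills=none; bids=[-] asks=[#2:8@105]
After op 6 [order #4] market_buy(qty=1): fills=#4x#2:1@105; bids=[-] asks=[#2:7@105]
After op 7 [order #5] limit_buy(price=96, qty=9): fills=none; bids=[#5:9@96] asks=[#2:7@105]
After op 8 [order #6] limit_sell(price=102, qty=5): fills=none; bids=[#5:9@96] asks=[#6:5@102 #2:7@105]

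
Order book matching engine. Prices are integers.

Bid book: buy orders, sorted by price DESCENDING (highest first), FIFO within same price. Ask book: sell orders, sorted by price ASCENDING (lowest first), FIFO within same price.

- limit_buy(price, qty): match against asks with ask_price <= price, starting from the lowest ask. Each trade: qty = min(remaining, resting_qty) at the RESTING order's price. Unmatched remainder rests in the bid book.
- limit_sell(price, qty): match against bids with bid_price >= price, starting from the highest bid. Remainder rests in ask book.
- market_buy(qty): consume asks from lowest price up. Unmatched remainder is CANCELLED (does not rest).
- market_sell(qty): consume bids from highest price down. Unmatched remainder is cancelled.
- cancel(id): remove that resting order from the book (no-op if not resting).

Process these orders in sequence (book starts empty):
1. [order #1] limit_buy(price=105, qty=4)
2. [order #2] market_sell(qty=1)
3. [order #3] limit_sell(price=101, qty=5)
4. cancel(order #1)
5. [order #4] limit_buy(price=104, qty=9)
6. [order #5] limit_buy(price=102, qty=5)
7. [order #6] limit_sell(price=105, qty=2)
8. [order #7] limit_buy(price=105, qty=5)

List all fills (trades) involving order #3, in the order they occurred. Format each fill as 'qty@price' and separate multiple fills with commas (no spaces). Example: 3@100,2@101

Answer: 3@105,2@101

Derivation:
After op 1 [order #1] limit_buy(price=105, qty=4): fills=none; bids=[#1:4@105] asks=[-]
After op 2 [order #2] market_sell(qty=1): fills=#1x#2:1@105; bids=[#1:3@105] asks=[-]
After op 3 [order #3] limit_sell(price=101, qty=5): fills=#1x#3:3@105; bids=[-] asks=[#3:2@101]
After op 4 cancel(order #1): fills=none; bids=[-] asks=[#3:2@101]
After op 5 [order #4] limit_buy(price=104, qty=9): fills=#4x#3:2@101; bids=[#4:7@104] asks=[-]
After op 6 [order #5] limit_buy(price=102, qty=5): fills=none; bids=[#4:7@104 #5:5@102] asks=[-]
After op 7 [order #6] limit_sell(price=105, qty=2): fills=none; bids=[#4:7@104 #5:5@102] asks=[#6:2@105]
After op 8 [order #7] limit_buy(price=105, qty=5): fills=#7x#6:2@105; bids=[#7:3@105 #4:7@104 #5:5@102] asks=[-]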